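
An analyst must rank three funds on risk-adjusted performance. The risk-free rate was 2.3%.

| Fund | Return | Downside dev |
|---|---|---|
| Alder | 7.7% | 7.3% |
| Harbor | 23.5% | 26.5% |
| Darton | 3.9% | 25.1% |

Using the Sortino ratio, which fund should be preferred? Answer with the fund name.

Harbor

Alder: Sortino ratio = (7.7% − 2.3%) / 7.3% = 0.740
Harbor: Sortino ratio = (23.5% − 2.3%) / 26.5% = 0.800
Darton: Sortino ratio = (3.9% − 2.3%) / 25.1% = 0.064
Highest: Harbor (0.800).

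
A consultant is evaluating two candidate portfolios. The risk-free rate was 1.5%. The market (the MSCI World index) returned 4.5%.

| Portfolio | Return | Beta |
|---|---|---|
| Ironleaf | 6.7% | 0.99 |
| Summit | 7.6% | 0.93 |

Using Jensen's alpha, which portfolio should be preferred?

Ironleaf: α = 6.7% − [1.5% + 0.99 × (4.5% − 1.5%)] = 2.230
Summit: α = 7.6% − [1.5% + 0.93 × (4.5% − 1.5%)] = 3.310
Highest: Summit (3.310).

Summit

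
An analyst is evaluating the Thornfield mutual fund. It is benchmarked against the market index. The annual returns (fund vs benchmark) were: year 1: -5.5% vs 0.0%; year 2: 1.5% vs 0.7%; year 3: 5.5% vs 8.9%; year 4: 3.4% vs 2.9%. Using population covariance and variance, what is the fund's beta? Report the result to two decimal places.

0.91

r̄p = 1.2250%,  r̄m = 3.1250%
Cov = Σ(rp − r̄p)(rm − r̄m) / 4 = 11.1369
Var(rm) = Σ(rm − r̄m)² / 4 = 12.2619
β = Cov / Var = 11.1369 / 12.2619 = 0.9083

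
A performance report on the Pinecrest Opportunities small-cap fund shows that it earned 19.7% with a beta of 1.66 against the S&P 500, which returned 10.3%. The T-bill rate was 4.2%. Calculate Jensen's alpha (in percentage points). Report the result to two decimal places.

CAPM expected return = Rf + β(Rm − Rf) = 4.2% + 1.66 × (10.3% − 4.2%) = 4.2 + 1.66 × 6.10 = 14.3260%
Jensen's α = Rp − E[R] = 19.7% − 14.3260% = 5.3740

5.37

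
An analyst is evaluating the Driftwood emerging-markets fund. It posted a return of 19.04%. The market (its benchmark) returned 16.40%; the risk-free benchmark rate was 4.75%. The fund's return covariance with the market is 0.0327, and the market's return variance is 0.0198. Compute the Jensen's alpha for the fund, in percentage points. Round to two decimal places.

-4.95

β = Cov / Var = 0.0327 / 0.0198 = 1.6515
E[R] = Rf + β(Rm − Rf) = 4.75% + 1.6515 × (16.40% − 4.75%) = 23.9900%
α = Rp − E[R] = 19.04% − 23.9900% = -4.9500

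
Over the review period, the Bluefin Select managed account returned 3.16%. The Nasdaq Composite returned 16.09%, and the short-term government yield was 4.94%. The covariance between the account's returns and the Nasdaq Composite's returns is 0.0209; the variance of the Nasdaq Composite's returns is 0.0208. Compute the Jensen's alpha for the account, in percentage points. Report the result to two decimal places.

-12.98

β = Cov / Var = 0.0209 / 0.0208 = 1.0048
E[R] = Rf + β(Rm − Rf) = 4.94% + 1.0048 × (16.09% − 4.94%) = 16.1435%
α = Rp − E[R] = 3.16% − 16.1435% = -12.9835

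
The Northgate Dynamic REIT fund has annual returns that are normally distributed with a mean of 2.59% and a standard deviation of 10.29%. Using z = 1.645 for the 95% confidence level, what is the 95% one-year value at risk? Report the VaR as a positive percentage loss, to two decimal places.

14.34

VaR (as % loss) = −(μ − z·σ) = −(2.59% − 1.645 × 10.29%) = −(-14.33705%) = 14.33705%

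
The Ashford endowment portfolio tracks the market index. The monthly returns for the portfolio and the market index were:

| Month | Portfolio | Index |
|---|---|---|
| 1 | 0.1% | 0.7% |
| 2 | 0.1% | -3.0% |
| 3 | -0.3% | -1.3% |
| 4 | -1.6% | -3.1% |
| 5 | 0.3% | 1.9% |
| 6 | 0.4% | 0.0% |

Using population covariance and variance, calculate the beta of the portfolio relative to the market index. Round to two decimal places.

0.24

r̄p = -0.1667%,  r̄m = -0.8000%
Cov = Σ(rp − r̄p)(rm − r̄m) / 6 = 0.8150
Var(rm) = Σ(rm − r̄m)² / 6 = 3.4267
β = Cov / Var = 0.8150 / 3.4267 = 0.2378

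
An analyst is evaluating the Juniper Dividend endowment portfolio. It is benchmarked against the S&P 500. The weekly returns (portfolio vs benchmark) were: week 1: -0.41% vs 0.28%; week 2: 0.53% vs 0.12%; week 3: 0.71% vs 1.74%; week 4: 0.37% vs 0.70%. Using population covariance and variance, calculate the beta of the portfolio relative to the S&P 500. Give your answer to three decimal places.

r̄p = 0.3000%,  r̄m = 0.7100%
Cov = Σ(rp − r̄p)(rm − r̄m) / 4 = 0.1478
Var(rm) = Σ(rm − r̄m)² / 4 = 0.3985
β = Cov / Var = 0.1478 / 0.3985 = 0.3709

0.371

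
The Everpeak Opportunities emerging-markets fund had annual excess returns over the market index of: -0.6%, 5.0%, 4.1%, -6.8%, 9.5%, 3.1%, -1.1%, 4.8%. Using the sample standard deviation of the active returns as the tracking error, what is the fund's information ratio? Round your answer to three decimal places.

r̄ = (-0.6 + 5 + 4.1 − 6.8 + 9.5 + 3.1 − 1.1 + 4.8) / 8 = 2.2500%
Σ(r − r̄)² = (-0.6 − 2.2500)² + (5 − 2.2500)² + (4.1 − 2.2500)² + … = 172.0200
sample σ = √(172.0200 / 7) = √24.5743 = 4.9572%
IR = r̄ / tracking error = 2.2500 / 4.9572 = 0.4539

0.454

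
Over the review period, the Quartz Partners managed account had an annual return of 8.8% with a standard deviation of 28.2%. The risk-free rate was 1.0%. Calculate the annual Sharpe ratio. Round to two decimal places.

Sharpe = (Rp − Rf) / σp = (8.8% − 1.0%) / 28.2% = 7.80% / 28.2% = 0.2766

0.28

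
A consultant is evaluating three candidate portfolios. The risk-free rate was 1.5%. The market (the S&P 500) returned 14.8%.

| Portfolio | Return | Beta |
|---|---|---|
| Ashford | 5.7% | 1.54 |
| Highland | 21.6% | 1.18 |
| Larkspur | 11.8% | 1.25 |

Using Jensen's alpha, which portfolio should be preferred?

Ashford: α = 5.7% − [1.5% + 1.54 × (14.8% − 1.5%)] = -16.282
Highland: α = 21.6% − [1.5% + 1.18 × (14.8% − 1.5%)] = 4.406
Larkspur: α = 11.8% − [1.5% + 1.25 × (14.8% − 1.5%)] = -6.325
Highest: Highland (4.406).

Highland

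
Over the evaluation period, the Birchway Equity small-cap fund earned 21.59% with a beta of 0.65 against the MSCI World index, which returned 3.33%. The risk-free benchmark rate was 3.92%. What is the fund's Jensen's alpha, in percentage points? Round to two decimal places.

CAPM expected return = Rf + β(Rm − Rf) = 3.92% + 0.65 × (3.33% − 3.92%) = 3.92 + 0.65 × -0.59 = 3.5365%
Jensen's α = Rp − E[R] = 21.59% − 3.5365% = 18.0535

18.05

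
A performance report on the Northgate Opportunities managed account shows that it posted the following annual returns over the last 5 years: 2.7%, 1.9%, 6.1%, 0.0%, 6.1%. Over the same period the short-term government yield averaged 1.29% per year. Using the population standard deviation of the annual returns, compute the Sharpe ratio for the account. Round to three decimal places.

r̄ = (2.7 + 1.9 + 6.1 + 0 + 6.1) / 5 = 16.80 / 5 = 3.3600%
Population std dev = √[28.8720 / 5] = 2.4030%
Sharpe = (r̄ − rf) / σ = (3.3600 − 1.29) / 2.4030 = 2.0700 / 2.4030 = 0.8614

0.861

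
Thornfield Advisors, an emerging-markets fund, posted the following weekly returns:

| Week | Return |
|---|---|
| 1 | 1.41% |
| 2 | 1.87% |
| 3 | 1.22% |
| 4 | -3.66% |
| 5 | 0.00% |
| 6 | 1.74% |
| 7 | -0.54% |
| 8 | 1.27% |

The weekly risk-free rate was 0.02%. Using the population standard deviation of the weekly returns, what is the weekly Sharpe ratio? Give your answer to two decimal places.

0.23

r̄ = (1.41 + 1.87 + 1.22 − 3.66 + 0 + 1.74 − 0.54 + 1.27) / 8 = 0.4138%
Σ(r − r̄)² = 23.9316; population σ = √(23.9316/8) = 1.7296%
Sharpe = (r̄ − rf) / σ = (0.4138 − 0.02) / 1.7296 = 0.3938 / 1.7296 = 0.2277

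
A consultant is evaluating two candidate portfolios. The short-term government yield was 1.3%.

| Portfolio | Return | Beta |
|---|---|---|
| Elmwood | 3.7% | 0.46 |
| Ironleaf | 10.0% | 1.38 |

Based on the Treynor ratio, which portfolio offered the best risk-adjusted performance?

Ironleaf

Elmwood: Treynor = (3.7% − 1.3%) / 0.46 = 5.217
Ironleaf: Treynor = (10.0% − 1.3%) / 1.38 = 6.304
Highest: Ironleaf (6.304).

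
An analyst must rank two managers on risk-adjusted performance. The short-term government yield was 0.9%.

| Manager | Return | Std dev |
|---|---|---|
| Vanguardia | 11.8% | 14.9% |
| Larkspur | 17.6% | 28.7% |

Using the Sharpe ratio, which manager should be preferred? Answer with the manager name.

Vanguardia

Vanguardia: Sharpe ratio = (11.8% − 0.9%) / 14.9% = 0.732
Larkspur: Sharpe ratio = (17.6% − 0.9%) / 28.7% = 0.582
Highest: Vanguardia (0.732).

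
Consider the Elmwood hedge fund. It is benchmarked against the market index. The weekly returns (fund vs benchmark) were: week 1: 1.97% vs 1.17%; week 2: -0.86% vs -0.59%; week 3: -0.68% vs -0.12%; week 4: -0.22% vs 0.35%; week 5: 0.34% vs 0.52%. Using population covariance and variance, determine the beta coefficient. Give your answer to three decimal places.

r̄p = 0.1100%,  r̄m = 0.2660%
Cov = Σ(rp − r̄p)(rm − r̄m) / 5 = 0.5695
Var(rm) = Σ(rm − r̄m)² / 5 = 0.3541
β = Cov / Var = 0.5695 / 0.3541 = 1.6083

1.608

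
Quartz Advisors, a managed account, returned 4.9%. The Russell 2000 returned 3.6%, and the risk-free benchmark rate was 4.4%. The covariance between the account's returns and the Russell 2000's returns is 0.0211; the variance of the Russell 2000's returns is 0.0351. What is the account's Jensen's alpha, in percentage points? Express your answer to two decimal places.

β = Cov / Var = 0.0211 / 0.0351 = 0.6011
E[R] = Rf + β(Rm − Rf) = 4.4% + 0.6011 × (3.6% − 4.4%) = 3.9191%
α = Rp − E[R] = 4.9% − 3.9191% = 0.9809

0.98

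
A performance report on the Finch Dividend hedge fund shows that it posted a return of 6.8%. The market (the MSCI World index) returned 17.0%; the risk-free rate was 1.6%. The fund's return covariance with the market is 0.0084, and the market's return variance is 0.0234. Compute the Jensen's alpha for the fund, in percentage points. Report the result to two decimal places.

β = Cov / Var = 0.0084 / 0.0234 = 0.3590
E[R] = Rf + β(Rm − Rf) = 1.6% + 0.3590 × (17.0% − 1.6%) = 7.1286%
α = Rp − E[R] = 6.8% − 7.1286% = -0.3286

-0.33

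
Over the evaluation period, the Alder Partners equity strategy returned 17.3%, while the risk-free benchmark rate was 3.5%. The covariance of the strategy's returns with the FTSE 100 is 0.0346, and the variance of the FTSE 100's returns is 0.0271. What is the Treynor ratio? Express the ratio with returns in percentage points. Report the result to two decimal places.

β = Cov / Var = 0.0346 / 0.0271 = 1.2768
Treynor = (Rp − Rf) / β = (17.3% − 3.5%) / 1.2768 = 13.80 / 1.2768 = 10.8083

10.81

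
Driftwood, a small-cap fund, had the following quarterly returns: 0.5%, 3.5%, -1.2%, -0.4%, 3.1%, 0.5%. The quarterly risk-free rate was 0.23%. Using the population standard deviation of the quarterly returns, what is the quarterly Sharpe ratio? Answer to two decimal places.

0.45

Mean return μ = 6.00 / 6 = 1.0000%
Σ(r − μ)² = (0.5 − 1.0000)² + (3.5 − 1.0000)² + (-1.2 − 1.0000)² + … = 17.9600
σ = √[17.9600 / 6] = 1.7301%
Sharpe = (μ − rf) / σ = (1.0000 − 0.23) / 1.7301 = 0.7700 / 1.7301 = 0.4451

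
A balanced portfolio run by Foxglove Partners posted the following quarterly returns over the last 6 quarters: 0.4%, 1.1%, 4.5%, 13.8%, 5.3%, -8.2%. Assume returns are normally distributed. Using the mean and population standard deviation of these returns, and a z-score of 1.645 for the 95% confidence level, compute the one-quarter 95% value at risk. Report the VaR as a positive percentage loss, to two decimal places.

8.01

Mean return μ = 16.90 / 6 = 2.8167%
Population std dev = √[259.7883 / 6] = 6.5801%
VaR = −(μ − z·σ) = −(2.8167 − 1.645 × 6.5801) = −(-8.0076) = 8.0076%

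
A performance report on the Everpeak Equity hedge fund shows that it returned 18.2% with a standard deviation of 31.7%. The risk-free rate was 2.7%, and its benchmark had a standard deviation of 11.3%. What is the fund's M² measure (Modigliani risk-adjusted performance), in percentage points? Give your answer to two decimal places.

Sharpe = (Rp − Rf) / σp = (18.2% − 2.7%) / 31.7% = 0.4890
M² = Rf + Sharpe × σm = 2.7% + 0.4890 × 11.3% = 8.2257%

8.23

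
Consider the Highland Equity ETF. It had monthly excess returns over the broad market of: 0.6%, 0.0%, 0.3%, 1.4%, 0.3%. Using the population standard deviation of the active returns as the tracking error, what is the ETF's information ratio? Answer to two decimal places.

μ = (0.6 + 0 + 0.3 + 1.4 + 0.3) / 5 = 0.5200%
Σ(r − μ)² = (0.6 − 0.5200)² + (0 − 0.5200)² + … = 1.1480
population σ = √(1.1480 / 5) = √0.2296 = 0.4792%
IR = μ / tracking error = 0.5200 / 0.4792 = 1.0851

1.09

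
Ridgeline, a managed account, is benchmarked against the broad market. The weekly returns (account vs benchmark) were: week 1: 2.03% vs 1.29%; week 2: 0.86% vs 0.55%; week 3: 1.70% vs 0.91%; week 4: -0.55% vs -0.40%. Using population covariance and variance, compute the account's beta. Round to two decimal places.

r̄p = 1.0100%,  r̄m = 0.5875%
Cov = Σ(rp − r̄p)(rm − r̄m) / 4 = 0.6213
Var(rm) = Σ(rm − r̄m)² / 4 = 0.3935
β = Cov / Var = 0.6213 / 0.3935 = 1.5789

1.58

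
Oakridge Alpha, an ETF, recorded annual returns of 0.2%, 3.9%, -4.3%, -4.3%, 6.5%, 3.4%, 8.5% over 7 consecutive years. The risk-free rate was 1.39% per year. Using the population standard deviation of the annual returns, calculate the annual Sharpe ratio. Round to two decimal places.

Mean return μ = 13.90 / 7 = 1.9857%
Population std dev = √[150.6886 / 7] = 4.6397%
Sharpe = (μ − rf) / σ = (1.9857 − 1.39) / 4.6397 = 0.5957 / 4.6397 = 0.1284

0.13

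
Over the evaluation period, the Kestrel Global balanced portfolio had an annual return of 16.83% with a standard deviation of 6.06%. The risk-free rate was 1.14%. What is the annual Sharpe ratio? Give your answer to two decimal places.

2.59

Sharpe = (Rp − Rf) / σp = (16.83% − 1.14%) / 6.06% = 15.69% / 6.06% = 2.5891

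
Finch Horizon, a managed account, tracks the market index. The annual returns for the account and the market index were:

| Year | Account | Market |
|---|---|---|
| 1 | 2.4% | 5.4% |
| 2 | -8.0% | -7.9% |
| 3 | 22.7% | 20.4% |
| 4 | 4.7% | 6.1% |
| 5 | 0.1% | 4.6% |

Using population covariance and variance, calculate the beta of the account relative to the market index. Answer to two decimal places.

r̄p = 4.3800%,  r̄m = 5.7200%
Cov = Σ(rp − r̄p)(rm − r̄m) / 5 = 88.6204
Var(rm) = Σ(rm − r̄m)² / 5 = 80.5016
β = Cov / Var = 88.6204 / 80.5016 = 1.1009

1.10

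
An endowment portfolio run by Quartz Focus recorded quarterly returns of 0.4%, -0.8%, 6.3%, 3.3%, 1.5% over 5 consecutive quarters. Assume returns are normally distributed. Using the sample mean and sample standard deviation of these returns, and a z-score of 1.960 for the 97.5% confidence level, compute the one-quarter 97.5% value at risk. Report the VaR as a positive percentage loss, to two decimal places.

3.29

r̄ = (0.4 − 0.8 + 6.3 + 3.3 + 1.5) / 5 = 2.1400%
Σ(r − r̄)² = (0.4 − 2.1400)² + (-0.8 − 2.1400)² + … = 30.7320
σ = √[30.7320 / 4] = 2.7718%
VaR = −(r̄ − z·σ) = −(2.1400 − 1.960 × 2.7718) = −(-3.2927) = 3.2927%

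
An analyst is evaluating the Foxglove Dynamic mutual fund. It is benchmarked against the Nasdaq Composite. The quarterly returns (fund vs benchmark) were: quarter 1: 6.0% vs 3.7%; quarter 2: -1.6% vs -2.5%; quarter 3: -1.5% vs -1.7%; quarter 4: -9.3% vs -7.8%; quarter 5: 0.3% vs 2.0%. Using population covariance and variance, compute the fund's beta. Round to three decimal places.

r̄p = -1.2200%,  r̄m = -1.2600%
Cov = Σ(rp − r̄p)(rm − r̄m) / 5 = 18.8408
Var(rm) = Σ(rm − r̄m)² / 5 = 15.9464
β = Cov / Var = 18.8408 / 15.9464 = 1.1815

1.182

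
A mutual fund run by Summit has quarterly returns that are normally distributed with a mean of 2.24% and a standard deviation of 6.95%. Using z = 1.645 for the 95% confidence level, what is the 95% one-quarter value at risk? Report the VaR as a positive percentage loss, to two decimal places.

9.19

VaR (as % loss) = −(μ − z·σ) = −(2.24% − 1.645 × 6.95%) = −(-9.19275%) = 9.19275%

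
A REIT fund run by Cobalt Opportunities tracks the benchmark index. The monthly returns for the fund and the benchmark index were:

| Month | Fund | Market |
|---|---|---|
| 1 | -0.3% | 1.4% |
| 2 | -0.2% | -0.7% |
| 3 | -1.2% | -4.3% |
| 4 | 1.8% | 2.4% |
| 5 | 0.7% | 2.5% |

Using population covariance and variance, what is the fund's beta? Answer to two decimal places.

r̄p = 0.1600%,  r̄m = 0.2600%
Cov = Σ(rp − r̄p)(rm − r̄m) / 5 = 2.1484
Var(rm) = Σ(rm − r̄m)² / 5 = 6.5224
β = Cov / Var = 2.1484 / 6.5224 = 0.3294

0.33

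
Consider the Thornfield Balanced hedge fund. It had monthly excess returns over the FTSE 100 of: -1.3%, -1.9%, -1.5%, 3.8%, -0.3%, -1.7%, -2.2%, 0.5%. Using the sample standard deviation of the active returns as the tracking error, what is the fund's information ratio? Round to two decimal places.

Mean return μ = -4.60 / 8 = -0.5750%
Σ(r − μ)² = (-1.3 − (-0.5750))² + (-1.9 − (-0.5750))² + … = 27.4150
sample σ = √(27.4150 / 7) = √3.9164 = 1.9790%
IR = μ / tracking error = -0.5750 / 1.9790 = -0.2906

-0.29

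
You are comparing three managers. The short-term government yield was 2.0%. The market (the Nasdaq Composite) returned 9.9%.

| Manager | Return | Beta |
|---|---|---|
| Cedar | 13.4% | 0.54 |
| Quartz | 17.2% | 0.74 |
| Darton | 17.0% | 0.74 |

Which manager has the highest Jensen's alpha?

Quartz

Cedar: α = 13.4% − [2.0% + 0.54 × (9.9% − 2.0%)] = 7.134
Quartz: α = 17.2% − [2.0% + 0.74 × (9.9% − 2.0%)] = 9.354
Darton: α = 17.0% − [2.0% + 0.74 × (9.9% − 2.0%)] = 9.154
Highest: Quartz (9.354).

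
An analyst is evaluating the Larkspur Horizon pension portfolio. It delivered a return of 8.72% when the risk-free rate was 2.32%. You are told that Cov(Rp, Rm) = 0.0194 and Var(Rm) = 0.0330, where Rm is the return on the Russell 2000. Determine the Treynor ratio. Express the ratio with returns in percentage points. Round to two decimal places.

β = Cov / Var = 0.0194 / 0.0330 = 0.5879
Treynor = (Rp − Rf) / β = (8.72% − 2.32%) / 0.5879 = 6.40 / 0.5879 = 10.8862

10.89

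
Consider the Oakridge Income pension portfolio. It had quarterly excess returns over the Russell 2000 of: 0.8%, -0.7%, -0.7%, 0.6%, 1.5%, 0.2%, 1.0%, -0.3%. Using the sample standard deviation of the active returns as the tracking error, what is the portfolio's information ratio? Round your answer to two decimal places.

r̄ = (0.8 − 0.7 − 0.7 + 0.6 + 1.5 + 0.2 + 1 − 0.3) / 8 = 0.3000%
Σ(r − r̄)² = (0.8 − 0.3000)² + (-0.7 − 0.3000)² + … = 4.6400
σ = √[4.6400 / 7] = 0.8142%
IR = r̄ / tracking error = 0.3000 / 0.8142 = 0.3685

0.37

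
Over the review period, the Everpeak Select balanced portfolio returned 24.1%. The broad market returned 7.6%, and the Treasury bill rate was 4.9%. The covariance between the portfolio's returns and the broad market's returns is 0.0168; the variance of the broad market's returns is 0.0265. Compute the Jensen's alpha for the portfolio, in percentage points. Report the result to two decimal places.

β = Cov / Var = 0.0168 / 0.0265 = 0.6340
E[R] = Rf + β(Rm − Rf) = 4.9% + 0.6340 × (7.6% − 4.9%) = 6.6118%
α = Rp − E[R] = 24.1% − 6.6118% = 17.4882

17.49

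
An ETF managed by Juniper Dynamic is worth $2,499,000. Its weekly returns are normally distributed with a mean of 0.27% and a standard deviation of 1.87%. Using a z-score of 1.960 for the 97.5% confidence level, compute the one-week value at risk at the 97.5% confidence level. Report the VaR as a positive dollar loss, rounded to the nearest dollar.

$84,846

Return at the 97.5% tail: μ − z·σ = 0.27% − 1.960 × 1.87% = 0.27 − 3.6652 = -3.3952%
VaR = −(-3.3952%) × $2,499,000 = 3.3952% × $2,499,000 = $84,846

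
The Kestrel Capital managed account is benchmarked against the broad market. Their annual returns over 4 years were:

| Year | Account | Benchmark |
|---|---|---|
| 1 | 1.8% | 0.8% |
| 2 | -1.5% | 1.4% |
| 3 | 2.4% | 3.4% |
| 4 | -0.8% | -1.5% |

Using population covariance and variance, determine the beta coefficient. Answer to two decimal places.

0.55

r̄p = 0.4750%,  r̄m = 1.0250%
Cov = Σ(rp − r̄p)(rm − r̄m) / 4 = 1.6881
Var(rm) = Σ(rm − r̄m)² / 4 = 3.0519
β = Cov / Var = 1.6881 / 3.0519 = 0.5531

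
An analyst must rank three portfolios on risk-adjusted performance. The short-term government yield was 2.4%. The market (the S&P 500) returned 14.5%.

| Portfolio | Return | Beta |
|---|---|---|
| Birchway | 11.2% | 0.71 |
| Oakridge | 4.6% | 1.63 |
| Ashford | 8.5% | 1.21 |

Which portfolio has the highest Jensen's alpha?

Birchway

Birchway: α = 11.2% − [2.4% + 0.71 × (14.5% − 2.4%)] = 0.209
Oakridge: α = 4.6% − [2.4% + 1.63 × (14.5% − 2.4%)] = -17.523
Ashford: α = 8.5% − [2.4% + 1.21 × (14.5% − 2.4%)] = -8.541
Highest: Birchway (0.209).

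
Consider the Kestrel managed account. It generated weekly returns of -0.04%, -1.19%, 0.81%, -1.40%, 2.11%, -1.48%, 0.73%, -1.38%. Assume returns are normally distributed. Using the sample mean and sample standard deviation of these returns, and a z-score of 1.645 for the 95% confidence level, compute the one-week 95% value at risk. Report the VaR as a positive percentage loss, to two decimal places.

r̄ = (-0.04 − 1.19 + 0.81 − 1.4 + 2.11 − 1.48 + 0.73 − 1.38) / 8 = -0.2300%
Σ(r − r̄)² = 12.6904; sample σ = √(12.6904/7) = 1.3464%
VaR = −(r̄ − z·σ) = −(-0.2300 − 1.645 × 1.3464) = −(-2.4448) = 2.4448%

2.44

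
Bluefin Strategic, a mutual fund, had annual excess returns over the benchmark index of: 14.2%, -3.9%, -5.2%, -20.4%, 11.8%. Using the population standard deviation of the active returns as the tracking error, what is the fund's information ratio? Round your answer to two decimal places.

Mean return μ = -3.50 / 5 = -0.7000%
Population std dev = √[796.8400 / 5] = 12.6241%
IR = μ / tracking error = -0.7000 / 12.6241 = -0.0554

-0.06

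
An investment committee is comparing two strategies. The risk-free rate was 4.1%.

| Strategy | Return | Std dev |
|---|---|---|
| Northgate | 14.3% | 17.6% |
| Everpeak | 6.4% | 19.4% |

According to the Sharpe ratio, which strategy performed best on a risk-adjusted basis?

Northgate: Sharpe ratio = (14.3% − 4.1%) / 17.6% = 0.580
Everpeak: Sharpe ratio = (6.4% − 4.1%) / 19.4% = 0.119
Highest: Northgate (0.580).

Northgate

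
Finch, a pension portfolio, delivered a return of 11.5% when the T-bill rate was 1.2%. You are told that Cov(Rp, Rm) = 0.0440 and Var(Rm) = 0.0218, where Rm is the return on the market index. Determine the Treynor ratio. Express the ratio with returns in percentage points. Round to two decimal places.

β = Cov / Var = 0.0440 / 0.0218 = 2.0183
Treynor = (Rp − Rf) / β = (11.5% − 1.2%) / 2.0183 = 10.30 / 2.0183 = 5.1033

5.10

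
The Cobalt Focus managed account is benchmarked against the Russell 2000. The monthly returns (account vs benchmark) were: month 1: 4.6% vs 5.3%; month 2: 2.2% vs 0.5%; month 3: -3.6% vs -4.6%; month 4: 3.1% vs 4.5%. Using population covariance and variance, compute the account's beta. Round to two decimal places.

r̄p = 1.5750%,  r̄m = 1.4250%
Cov = Σ(rp − r̄p)(rm − r̄m) / 4 = 11.7531
Var(rm) = Σ(rm − r̄m)² / 4 = 15.4069
β = Cov / Var = 11.7531 / 15.4069 = 0.7628

0.76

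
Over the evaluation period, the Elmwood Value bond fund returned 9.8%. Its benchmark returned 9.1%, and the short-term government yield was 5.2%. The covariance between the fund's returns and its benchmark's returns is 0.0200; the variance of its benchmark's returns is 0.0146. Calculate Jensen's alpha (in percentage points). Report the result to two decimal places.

β = Cov / Var = 0.0200 / 0.0146 = 1.3699
E[R] = Rf + β(Rm − Rf) = 5.2% + 1.3699 × (9.1% − 5.2%) = 10.5426%
α = Rp − E[R] = 9.8% − 10.5426% = -0.7426

-0.74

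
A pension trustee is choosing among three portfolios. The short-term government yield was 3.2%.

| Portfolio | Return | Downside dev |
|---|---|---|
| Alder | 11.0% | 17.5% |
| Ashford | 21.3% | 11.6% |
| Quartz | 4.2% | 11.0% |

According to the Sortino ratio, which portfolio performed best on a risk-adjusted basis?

Alder: Sortino ratio = (11.0% − 3.2%) / 17.5% = 0.446
Ashford: Sortino ratio = (21.3% − 3.2%) / 11.6% = 1.560
Quartz: Sortino ratio = (4.2% − 3.2%) / 11.0% = 0.091
Highest: Ashford (1.560).

Ashford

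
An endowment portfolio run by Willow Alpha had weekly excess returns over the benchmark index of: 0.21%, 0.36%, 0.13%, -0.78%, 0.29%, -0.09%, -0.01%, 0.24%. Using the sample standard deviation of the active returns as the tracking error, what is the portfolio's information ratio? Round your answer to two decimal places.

0.12

μ = (0.21 + 0.36 + 0.13 − 0.78 + 0.29 − 0.09 − 0.01 + 0.24) / 8 = 0.350 / 8 = 0.0438%
Σ(r − μ)² = (0.21 − 0.0438)² + (0.36 − 0.0438)² + … = 0.9336
σ = √[0.9336 / 7] = 0.3652%
IR = μ / tracking error = 0.0438 / 0.3652 = 0.1199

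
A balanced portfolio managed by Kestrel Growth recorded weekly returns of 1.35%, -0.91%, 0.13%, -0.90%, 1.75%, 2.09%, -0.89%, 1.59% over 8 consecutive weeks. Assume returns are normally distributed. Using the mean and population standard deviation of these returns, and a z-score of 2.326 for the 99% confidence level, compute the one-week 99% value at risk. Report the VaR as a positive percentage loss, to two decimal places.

Mean return r̄ = 4.210 / 8 = 0.5263%
Population std dev = √[12.0128 / 8] = 1.2254%
VaR = −(r̄ − z·σ) = −(0.5263 − 2.326 × 1.2254) = −(-2.3240) = 2.3240%

2.32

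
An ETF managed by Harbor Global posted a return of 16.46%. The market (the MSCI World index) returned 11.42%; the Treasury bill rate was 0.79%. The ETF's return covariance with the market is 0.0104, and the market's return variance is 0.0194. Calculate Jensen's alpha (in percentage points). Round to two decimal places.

9.97

β = Cov / Var = 0.0104 / 0.0194 = 0.5361
E[R] = Rf + β(Rm − Rf) = 0.79% + 0.5361 × (11.42% − 0.79%) = 6.4887%
α = Rp − E[R] = 16.46% − 6.4887% = 9.9713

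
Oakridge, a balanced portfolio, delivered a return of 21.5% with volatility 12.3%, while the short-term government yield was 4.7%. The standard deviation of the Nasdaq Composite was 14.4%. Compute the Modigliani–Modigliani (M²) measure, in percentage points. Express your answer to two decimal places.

Sharpe = (Rp − Rf) / σp = (21.5% − 4.7%) / 12.3% = 1.3659
M² = Rf + Sharpe × σm = 4.7% + 1.3659 × 14.4% = 24.3690%

24.37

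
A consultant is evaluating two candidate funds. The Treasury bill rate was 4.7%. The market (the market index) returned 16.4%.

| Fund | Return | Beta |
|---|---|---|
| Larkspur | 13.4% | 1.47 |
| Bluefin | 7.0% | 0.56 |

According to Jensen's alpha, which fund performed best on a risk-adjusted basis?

Larkspur: α = 13.4% − [4.7% + 1.47 × (16.4% − 4.7%)] = -8.499
Bluefin: α = 7.0% − [4.7% + 0.56 × (16.4% − 4.7%)] = -4.252
Highest: Bluefin (-4.252).

Bluefin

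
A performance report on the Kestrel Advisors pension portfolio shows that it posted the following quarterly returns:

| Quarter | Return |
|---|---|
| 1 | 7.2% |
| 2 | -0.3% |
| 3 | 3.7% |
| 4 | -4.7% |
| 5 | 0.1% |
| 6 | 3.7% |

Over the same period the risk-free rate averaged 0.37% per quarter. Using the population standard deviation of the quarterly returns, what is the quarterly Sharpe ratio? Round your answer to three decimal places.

0.330

r̄ = (7.2 − 0.3 + 3.7 − 4.7 + 0.1 + 3.7) / 6 = 9.70 / 6 = 1.6167%
Population std dev = √[85.7283 / 6] = 3.7800%
Sharpe = (r̄ − rf) / σ = (1.6167 − 0.37) / 3.7800 = 1.2467 / 3.7800 = 0.3298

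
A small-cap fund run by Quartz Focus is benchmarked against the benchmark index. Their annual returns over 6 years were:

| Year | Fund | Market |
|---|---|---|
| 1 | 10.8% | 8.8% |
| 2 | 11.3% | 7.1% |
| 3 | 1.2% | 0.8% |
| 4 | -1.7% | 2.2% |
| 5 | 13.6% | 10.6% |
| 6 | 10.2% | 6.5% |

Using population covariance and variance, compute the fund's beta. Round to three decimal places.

r̄p = 7.5667%,  r̄m = 6.0000%
Cov = Σ(rp − r̄p)(rm − r̄m) / 6 = 18.4250
Var(rm) = Σ(rm − r̄m)² / 6 = 11.9900
β = Cov / Var = 18.4250 / 11.9900 = 1.5367

1.537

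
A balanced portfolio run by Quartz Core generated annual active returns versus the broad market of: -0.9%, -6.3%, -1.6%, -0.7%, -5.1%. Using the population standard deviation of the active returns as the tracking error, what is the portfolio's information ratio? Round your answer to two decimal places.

-1.26

μ = (-0.9 − 6.3 − 1.6 − 0.7 − 5.1) / 5 = -14.60 / 5 = -2.9200%
Σ(r − μ)² = (-0.9 − (-2.9200))² + (-6.3 − (-2.9200))² + … = 26.9280
σ = √[26.9280 / 5] = 2.3207%
IR = μ / tracking error = -2.9200 / 2.3207 = -1.2582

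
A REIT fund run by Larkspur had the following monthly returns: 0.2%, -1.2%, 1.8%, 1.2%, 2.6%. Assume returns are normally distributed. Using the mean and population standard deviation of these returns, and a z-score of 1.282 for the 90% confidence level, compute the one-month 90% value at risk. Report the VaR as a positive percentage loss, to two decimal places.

0.77

μ = (0.2 − 1.2 + 1.8 + 1.2 + 2.6) / 5 = 0.9200%
Population σ = √[Σ(r − μ)² / 5] = √[8.6880 / 5] = √1.7376 = 1.3182%
VaR = −(μ − z·σ) = −(0.9200 − 1.282 × 1.3182) = −(-0.7699) = 0.7699%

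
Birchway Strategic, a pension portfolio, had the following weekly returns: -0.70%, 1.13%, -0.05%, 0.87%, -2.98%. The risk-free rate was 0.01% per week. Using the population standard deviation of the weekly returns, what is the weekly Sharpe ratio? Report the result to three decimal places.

r̄ = (-0.7 + 1.13 − 0.05 + 0.87 − 2.98) / 5 = -1.730 / 5 = -0.3460%
Σ(r − r̄)² = 10.8081; population σ = √(10.8081/5) = 1.4702%
Sharpe = (r̄ − rf) / σ = (-0.3460 − 0.01) / 1.4702 = -0.3560 / 1.4702 = -0.2421

-0.242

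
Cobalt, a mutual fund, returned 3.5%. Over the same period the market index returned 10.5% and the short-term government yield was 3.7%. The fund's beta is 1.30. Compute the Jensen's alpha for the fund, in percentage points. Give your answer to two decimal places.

CAPM expected return = Rf + β(Rm − Rf) = 3.7% + 1.30 × (10.5% − 3.7%) = 3.7 + 1.30 × 6.80 = 12.5400%
Jensen's α = Rp − E[R] = 3.5% − 12.5400% = -9.0400

-9.04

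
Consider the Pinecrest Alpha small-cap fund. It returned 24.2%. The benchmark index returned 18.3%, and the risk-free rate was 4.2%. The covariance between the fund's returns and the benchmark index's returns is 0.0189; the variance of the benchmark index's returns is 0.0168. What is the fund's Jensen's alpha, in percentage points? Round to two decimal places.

4.14

β = Cov / Var = 0.0189 / 0.0168 = 1.1250
E[R] = Rf + β(Rm − Rf) = 4.2% + 1.1250 × (18.3% − 4.2%) = 20.0625%
α = Rp − E[R] = 24.2% − 20.0625% = 4.1375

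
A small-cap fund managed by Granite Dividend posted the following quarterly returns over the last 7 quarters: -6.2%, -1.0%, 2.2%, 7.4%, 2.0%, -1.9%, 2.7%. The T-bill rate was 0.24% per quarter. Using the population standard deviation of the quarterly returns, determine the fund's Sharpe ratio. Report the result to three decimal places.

0.127

μ = (-6.2 − 1 + 2.2 + 7.4 + 2 − 1.9 + 2.7) / 7 = 0.7429%
Population σ = √[Σ(r − μ)² / 7] = √[110.0771 / 7] = √15.7253 = 3.9655%
Sharpe = (μ − rf) / σ = (0.7429 − 0.24) / 3.9655 = 0.5029 / 3.9655 = 0.1268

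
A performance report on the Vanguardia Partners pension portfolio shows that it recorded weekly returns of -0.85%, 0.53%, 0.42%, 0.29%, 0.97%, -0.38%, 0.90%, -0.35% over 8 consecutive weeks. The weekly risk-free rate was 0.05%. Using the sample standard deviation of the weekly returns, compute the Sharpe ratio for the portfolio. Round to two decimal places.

r̄ = (-0.85 + 0.53 + 0.42 + 0.29 + 0.97 − 0.38 + 0.9 − 0.35) / 8 = 1.530 / 8 = 0.1913%
Σ(r − r̄)² = (-0.85 − 0.1913)² + (0.53 − 0.1913)² + … = 2.9891
σ = √[2.9891 / 7] = 0.6535%
Sharpe = (r̄ − rf) / σ = (0.1913 − 0.05) / 0.6535 = 0.1413 / 0.6535 = 0.2162

0.22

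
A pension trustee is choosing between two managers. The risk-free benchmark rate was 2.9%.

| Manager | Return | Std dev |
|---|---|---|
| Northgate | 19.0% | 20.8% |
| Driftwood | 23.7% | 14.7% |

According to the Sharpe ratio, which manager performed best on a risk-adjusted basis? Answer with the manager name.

Northgate: Sharpe ratio = (19.0% − 2.9%) / 20.8% = 0.774
Driftwood: Sharpe ratio = (23.7% − 2.9%) / 14.7% = 1.415
Highest: Driftwood (1.415).

Driftwood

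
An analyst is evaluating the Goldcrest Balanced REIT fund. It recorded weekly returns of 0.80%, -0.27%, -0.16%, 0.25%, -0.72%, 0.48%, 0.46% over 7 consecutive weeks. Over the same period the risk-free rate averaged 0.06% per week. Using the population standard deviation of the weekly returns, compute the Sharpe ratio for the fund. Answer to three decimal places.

0.123

μ = (0.8 − 0.27 − 0.16 + 0.25 − 0.72 + 0.48 + 0.46) / 7 = 0.840 / 7 = 0.1200%
Σ(r − μ)² = (0.8 − 0.1200)² + (-0.27 − 0.1200)² + … = 1.6606
σ = √[1.6606 / 7] = 0.4871%
Sharpe = (μ − rf) / σ = (0.1200 − 0.06) / 0.4871 = 0.0600 / 0.4871 = 0.1232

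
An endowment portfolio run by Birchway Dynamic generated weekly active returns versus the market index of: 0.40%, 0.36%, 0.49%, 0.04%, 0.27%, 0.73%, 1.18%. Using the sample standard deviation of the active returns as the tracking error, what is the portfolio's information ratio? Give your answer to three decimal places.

1.350

μ = (0.4 + 0.36 + 0.49 + 0.04 + 0.27 + 0.73 + 1.18) / 7 = 3.470 / 7 = 0.4957%
Sample σ = √[Σ(r − μ)² / 6] = √[0.8094 / 6] = √0.1349 = 0.3673%
IR = μ / tracking error = 0.4957 / 0.3673 = 1.3496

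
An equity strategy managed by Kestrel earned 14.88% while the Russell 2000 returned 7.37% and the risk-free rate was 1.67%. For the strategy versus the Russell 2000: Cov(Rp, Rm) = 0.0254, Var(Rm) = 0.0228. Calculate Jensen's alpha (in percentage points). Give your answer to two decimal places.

6.86

β = Cov / Var = 0.0254 / 0.0228 = 1.1140
E[R] = Rf + β(Rm − Rf) = 1.67% + 1.1140 × (7.37% − 1.67%) = 8.0198%
α = Rp − E[R] = 14.88% − 8.0198% = 6.8602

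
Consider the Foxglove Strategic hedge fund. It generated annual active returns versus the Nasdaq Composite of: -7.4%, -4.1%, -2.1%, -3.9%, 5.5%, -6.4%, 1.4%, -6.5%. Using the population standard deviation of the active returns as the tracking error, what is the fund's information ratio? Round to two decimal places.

μ = (-7.4 − 4.1 − 2.1 − 3.9 + 5.5 − 6.4 + 1.4 − 6.5) / 8 = -2.9375%
Population σ = √[Σ(r − μ)² / 8] = √[137.5788 / 8] = √17.1974 = 4.1470%
IR = μ / tracking error = -2.9375 / 4.1470 = -0.7083

-0.71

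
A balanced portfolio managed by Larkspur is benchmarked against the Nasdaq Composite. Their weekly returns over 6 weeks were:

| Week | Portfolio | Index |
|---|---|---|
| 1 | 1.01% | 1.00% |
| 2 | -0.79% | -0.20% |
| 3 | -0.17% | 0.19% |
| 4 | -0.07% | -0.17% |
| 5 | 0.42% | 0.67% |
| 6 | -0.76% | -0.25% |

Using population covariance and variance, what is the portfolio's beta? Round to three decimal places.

r̄p = -0.0600%,  r̄m = 0.2067%
Cov = Σ(rp − r̄p)(rm − r̄m) / 6 = 0.2822
Var(rm) = Σ(rm − r̄m)² / 6 = 0.2267
β = Cov / Var = 0.2822 / 0.2267 = 1.2448

1.245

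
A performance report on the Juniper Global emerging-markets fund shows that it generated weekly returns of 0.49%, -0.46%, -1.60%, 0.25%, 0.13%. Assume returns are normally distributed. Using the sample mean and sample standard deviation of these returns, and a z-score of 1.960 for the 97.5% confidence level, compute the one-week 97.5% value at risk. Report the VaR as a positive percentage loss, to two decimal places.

1.88

μ = (0.49 − 0.46 − 1.6 + 0.25 + 0.13) / 5 = -0.2380%
Sample σ = √[Σ(r − μ)² / 4] = √[2.8079 / 4] = √0.7020 = 0.8379%
VaR = −(μ − z·σ) = −(-0.2380 − 1.960 × 0.8379) = −(-1.8803) = 1.8803%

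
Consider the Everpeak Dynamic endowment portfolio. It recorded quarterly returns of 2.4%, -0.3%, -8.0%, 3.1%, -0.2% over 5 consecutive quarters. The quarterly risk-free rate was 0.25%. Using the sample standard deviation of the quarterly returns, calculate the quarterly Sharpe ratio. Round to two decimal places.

r̄ = (2.4 − 0.3 − 8 + 3.1 − 0.2) / 5 = -3.00 / 5 = -0.6000%
Σ(r − r̄)² = (2.4 − (-0.6000))² + (-0.3 − (-0.6000))² + (-8 − (-0.6000))² + … = 77.7000
sample σ = √(77.7000 / 4) = √19.4250 = 4.4074%
Sharpe = (r̄ − rf) / σ = (-0.6000 − 0.25) / 4.4074 = -0.8500 / 4.4074 = -0.1929

-0.19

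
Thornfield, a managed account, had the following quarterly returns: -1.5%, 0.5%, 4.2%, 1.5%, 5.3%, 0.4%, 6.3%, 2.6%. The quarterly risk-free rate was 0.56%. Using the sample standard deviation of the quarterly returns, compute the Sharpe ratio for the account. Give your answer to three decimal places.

0.690

r̄ = (-1.5 + 0.5 + 4.2 + 1.5 + 5.3 + 0.4 + 6.3 + 2.6) / 8 = 19.30 / 8 = 2.4125%
Σ(r − r̄)² = (-1.5 − 2.4125)² + (0.5 − 2.4125)² + (4.2 − 2.4125)² + … = 50.5288
sample σ = √(50.5288 / 7) = √7.2184 = 2.6867%
Sharpe = (r̄ − rf) / σ = (2.4125 − 0.56) / 2.6867 = 1.8525 / 2.6867 = 0.6895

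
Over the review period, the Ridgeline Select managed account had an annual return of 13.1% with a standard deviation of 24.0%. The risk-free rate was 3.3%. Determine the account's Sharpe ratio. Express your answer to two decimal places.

0.41

Sharpe = (Rp − Rf) / σp = (13.1% − 3.3%) / 24.0% = 9.80% / 24.0% = 0.4083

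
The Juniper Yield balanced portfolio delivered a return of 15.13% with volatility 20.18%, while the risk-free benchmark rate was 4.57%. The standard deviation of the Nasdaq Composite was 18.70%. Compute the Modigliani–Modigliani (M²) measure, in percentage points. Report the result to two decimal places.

14.36

Sharpe = (Rp − Rf) / σp = (15.13% − 4.57%) / 20.18% = 0.5233
M² = Rf + Sharpe × σm = 4.57% + 0.5233 × 18.70% = 14.3557%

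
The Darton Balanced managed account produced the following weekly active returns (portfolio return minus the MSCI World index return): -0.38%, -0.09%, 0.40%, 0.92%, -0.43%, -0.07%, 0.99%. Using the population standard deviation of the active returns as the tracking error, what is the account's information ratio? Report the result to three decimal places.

μ = (-0.38 − 0.09 + 0.4 + 0.92 − 0.43 − 0.07 + 0.99) / 7 = 1.340 / 7 = 0.1914%
Σ(r − μ)² = (-0.38 − 0.1914)² + (-0.09 − 0.1914)² + … = 2.0723
σ = √[2.0723 / 7] = 0.5441%
IR = μ / tracking error = 0.1914 / 0.5441 = 0.3518

0.352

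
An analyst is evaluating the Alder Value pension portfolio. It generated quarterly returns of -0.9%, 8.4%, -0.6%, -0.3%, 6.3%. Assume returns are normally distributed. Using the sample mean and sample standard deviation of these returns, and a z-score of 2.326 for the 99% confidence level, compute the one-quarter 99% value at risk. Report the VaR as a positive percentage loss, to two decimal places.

7.71

μ = (-0.9 + 8.4 − 0.6 − 0.3 + 6.3) / 5 = 2.5800%
Σ(r − μ)² = (-0.9 − 2.5800)² + (8.4 − 2.5800)² + (-0.6 − 2.5800)² + … = 78.2280
σ = √[78.2280 / 4] = 4.4223%
VaR = −(μ − z·σ) = −(2.5800 − 2.326 × 4.4223) = −(-7.7063) = 7.7063%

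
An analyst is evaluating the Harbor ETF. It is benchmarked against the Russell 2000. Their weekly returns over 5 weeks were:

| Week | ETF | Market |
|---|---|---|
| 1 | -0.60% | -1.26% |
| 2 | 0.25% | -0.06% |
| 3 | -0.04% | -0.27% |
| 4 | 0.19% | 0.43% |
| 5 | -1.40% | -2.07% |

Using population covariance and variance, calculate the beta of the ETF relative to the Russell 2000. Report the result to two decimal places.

r̄p = -0.3200%,  r̄m = -0.6460%
Cov = Σ(rp − r̄p)(rm − r̄m) / 5 = 0.5396
Var(rm) = Σ(rm − r̄m)² / 5 = 0.8095
β = Cov / Var = 0.5396 / 0.8095 = 0.6666

0.67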